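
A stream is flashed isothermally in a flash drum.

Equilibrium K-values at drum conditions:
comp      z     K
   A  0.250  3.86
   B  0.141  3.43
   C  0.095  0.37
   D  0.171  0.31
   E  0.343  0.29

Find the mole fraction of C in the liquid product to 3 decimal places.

Rachford–Rice: g(ψ) = Σ zᵢ(Kᵢ−1)/(1+ψ(Kᵢ−1)) = 0.
Feasibility: ΣzᵢKᵢ = 1.636, Σzᵢ/Kᵢ = 2.097 — both > 1, two phases present.
Iterate (Newton) starting at ψ = 0.5:
  ψ = 0.500: g = -0.1962, g' = -1.202 → ψ = 0.337
  ψ = 0.337: g = 0.0029, g' = -1.280 → ψ = 0.339
Converged at ψ = 0.339.
Compositions from xᵢ = zᵢ/(1+ψ(Kᵢ−1)), yᵢ = Kᵢxᵢ:
  A: x = 0.127, y = 0.490
  B: x = 0.077, y = 0.265
  C: x = 0.121, y = 0.045
  D: x = 0.223, y = 0.069
  E: x = 0.452, y = 0.131

x_C = 0.121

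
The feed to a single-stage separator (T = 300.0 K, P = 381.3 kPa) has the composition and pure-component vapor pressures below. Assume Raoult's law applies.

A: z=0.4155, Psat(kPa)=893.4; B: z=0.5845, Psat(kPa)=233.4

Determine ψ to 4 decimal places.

ψ = 0.6360

Raoult's law: Kᵢ = Pᵢˢᵃᵗ/P = Pᵢˢᵃᵗ/381.3.
  K_A = 893.4/381.3 = 2.343037, K_B = 233.4/381.3 = 0.612116
Rachford–Rice: g(ψ) = Σ zᵢ(Kᵢ−1)/(1+ψ(Kᵢ−1)) = 0.
Check two-phase: ΣzᵢKᵢ = 1.3313 > 1 and Σzᵢ/Kᵢ = 1.1322 > 1, so g(0) = 0.3313 > 0 and g(1) = -0.1322 < 0.
Binary case is linear: z₁(K₁−1)(1+ψ(K₂−1)) + z₂(K₂−1)(1+ψ(K₁−1)) = 0
⇒ ψ = [z₁(K₁−1)+z₂(K₂−1)] / [−(K₁−1)(K₂−1)] = 0.33131/0.52094 = 0.6360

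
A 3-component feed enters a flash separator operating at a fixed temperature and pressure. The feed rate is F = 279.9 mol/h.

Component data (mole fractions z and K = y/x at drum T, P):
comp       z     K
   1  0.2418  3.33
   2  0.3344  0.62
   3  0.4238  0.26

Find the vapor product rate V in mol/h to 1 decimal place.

V = 24.8 mol/h

Iterate (Newton) starting at β = 0.5:
  β = 0.5000: g = -0.39445, g' = -0.9384 → β = 0.0796
  β = 0.0796: g = 0.01092, g' = -1.2473 → β = 0.0884
  β = 0.0884: g = 0.00012, g' = -1.2200 → β = 0.0885
Converged at β = 0.0885.
Then V = β·F = 0.0885·279.9 = 24.8 mol/h and L = F − V = 255.1 mol/h.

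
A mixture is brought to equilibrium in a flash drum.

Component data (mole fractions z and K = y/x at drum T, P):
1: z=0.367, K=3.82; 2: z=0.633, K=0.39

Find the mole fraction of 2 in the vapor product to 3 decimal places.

Material balance + equilibrium reduce to Σ zᵢ(Kᵢ−1)/(1+β(Kᵢ−1)) = 0.
Feasibility: ΣzᵢKᵢ = 1.649, Σzᵢ/Kᵢ = 1.719 — both > 1, two phases present.
Binary case is linear: z₁(K₁−1)(1+β(K₂−1)) + z₂(K₂−1)(1+β(K₁−1)) = 0
⇒ β = [z₁(K₁−1)+z₂(K₂−1)] / [−(K₁−1)(K₂−1)] = 0.6488/1.7202 = 0.377
Compositions from xᵢ = zᵢ/(1+β(Kᵢ−1)), yᵢ = Kᵢxᵢ:
  1: x = 0.178, y = 0.679
  2: x = 0.822, y = 0.321

y_2 = 0.321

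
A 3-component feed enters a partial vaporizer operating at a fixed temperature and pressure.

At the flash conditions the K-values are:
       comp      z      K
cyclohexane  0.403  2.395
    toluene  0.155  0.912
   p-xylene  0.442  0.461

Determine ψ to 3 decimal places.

ψ = 0.482

Rachford–Rice: g(ψ) = Σ zᵢ(Kᵢ−1)/(1+ψ(Kᵢ−1)) = 0.
g(0) = ΣzᵢKᵢ − 1 = 0.310 and g(1) = 1 − Σzᵢ/Kᵢ = -0.297, so a root lies in (0, 1).
Newton iteration, ψ⁰ = 0.62:
  ψ = 0.620: g = -0.0708, g' = -0.516 → ψ = 0.483
  ψ = 0.483: g = -0.0004, g' = -0.516 → ψ = 0.482
Converged at ψ = 0.482.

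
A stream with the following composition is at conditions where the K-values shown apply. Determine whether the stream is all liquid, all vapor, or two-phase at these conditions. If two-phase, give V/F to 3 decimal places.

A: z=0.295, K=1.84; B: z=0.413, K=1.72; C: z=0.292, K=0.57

all vapor

ΣzᵢKᵢ = 1.420; Σzᵢ/Kᵢ = 0.913.
Since Σzᵢ/Kᵢ < 1 the mixture is above its dew point — single vapor phase.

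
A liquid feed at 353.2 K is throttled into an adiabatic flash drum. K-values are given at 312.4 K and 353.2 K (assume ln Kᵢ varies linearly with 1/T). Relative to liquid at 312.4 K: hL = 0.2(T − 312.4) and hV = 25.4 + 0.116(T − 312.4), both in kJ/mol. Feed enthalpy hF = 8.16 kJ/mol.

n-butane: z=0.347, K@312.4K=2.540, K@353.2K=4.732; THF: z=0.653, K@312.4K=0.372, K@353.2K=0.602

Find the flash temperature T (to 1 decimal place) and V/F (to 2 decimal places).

Adiabatic flash: solve Rachford–Rice at each trial T, then check hF = ψ·hV(T) + (1−ψ)·hL(T).
  T = 312.4 K: K = (2.540, 0.372), RR gives ψ = 0.129, H_out = 3.264 kJ/mol
  T = 353.2 K: K = (4.732, 0.602), RR gives ψ = 0.697, H_out = 23.473 kJ/mol
  T = 332.8 K: K = (3.534, 0.480), RR gives ψ = 0.410, H_out = 13.789 kJ/mol
  T = 322.6 K: K = (3.012, 0.424), RR gives ψ = 0.278, H_out = 8.868 kJ/mol
  T = 317.5 K: K = (2.770, 0.398), RR gives ψ = 0.207, H_out = 6.193 kJ/mol
  T = 320.1 K: K = (2.891, 0.411), RR gives ψ = 0.244, H_out = 7.582 kJ/mol
  T = 321.4 K: K = (2.953, 0.418), RR gives ψ = 0.262, H_out = 8.257 kJ/mol
Linear interpolation between T = 320.1 (H_out = 7.582) and T = 321.4 (H_out = 8.257) on hF = 8.16 gives T ≈ 321.2 K, at which ψ = 0.26.

T = 321.2 K, V/F = 0.26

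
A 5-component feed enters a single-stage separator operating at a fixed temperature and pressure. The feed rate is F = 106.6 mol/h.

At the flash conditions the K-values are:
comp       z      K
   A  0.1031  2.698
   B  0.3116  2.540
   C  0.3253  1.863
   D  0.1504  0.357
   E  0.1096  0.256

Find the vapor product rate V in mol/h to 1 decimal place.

Let ψ = V/F and solve Σ zᵢ(Kᵢ−1)/(1+ψ(Kᵢ−1)) = 0.
Feasibility: ΣzᵢKᵢ = 1.7574, Σzᵢ/Kᵢ = 1.1849 — both > 1, two phases present.
Newton–Raphson from ψ = 0.36:
  ψ = 0.3600: g = 0.39434, g' = -0.7798 → ψ = 0.8657
  ψ = 0.8657: g = -0.00997, g' = -1.0590 → ψ = 0.8563
  ψ = 0.8563: g = -0.00011, g' = -1.0354 → ψ = 0.8562
Converged at ψ = 0.8562.
Then V = ψ·F = 0.8562·106.6 = 91.3 mol/h and L = F − V = 15.3 mol/h.

V = 91.3 mol/h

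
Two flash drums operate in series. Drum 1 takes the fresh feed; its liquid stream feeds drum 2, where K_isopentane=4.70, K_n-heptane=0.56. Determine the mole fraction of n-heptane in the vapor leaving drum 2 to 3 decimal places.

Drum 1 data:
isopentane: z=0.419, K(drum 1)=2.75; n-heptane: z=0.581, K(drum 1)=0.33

y_n-heptane (drum 2) = 0.500

Drum 1:
Newton iteration, ψ₁⁰ = 0.66:
  ψ₁ = 0.660: g = -0.3576, g' = -1.115 → ψ₁ = 0.339
  ψ₁ = 0.339: g = -0.0436, g' = -0.942 → ψ₁ = 0.293
Converged at ψ₁ = 0.293.
Drum-1 compositions:
  isopentane: x = 0.277, y = 0.761
  n-heptane: x = 0.723, y = 0.239
Drum-2 feed = drum-1 liquid: z₂ = (0.2769, 0.7231).
Drum 2:
Binary case is linear: z₁(K₁−1)(1+ψ₂(K₂−1)) + z₂(K₂−1)(1+ψ₂(K₁−1)) = 0
⇒ ψ₂ = [z₁(K₁−1)+z₂(K₂−1)] / [−(K₁−1)(K₂−1)] = 0.7062/1.6280 = 0.434
  isopentane: x = 0.106, y = 0.500
  n-heptane: x = 0.894, y = 0.500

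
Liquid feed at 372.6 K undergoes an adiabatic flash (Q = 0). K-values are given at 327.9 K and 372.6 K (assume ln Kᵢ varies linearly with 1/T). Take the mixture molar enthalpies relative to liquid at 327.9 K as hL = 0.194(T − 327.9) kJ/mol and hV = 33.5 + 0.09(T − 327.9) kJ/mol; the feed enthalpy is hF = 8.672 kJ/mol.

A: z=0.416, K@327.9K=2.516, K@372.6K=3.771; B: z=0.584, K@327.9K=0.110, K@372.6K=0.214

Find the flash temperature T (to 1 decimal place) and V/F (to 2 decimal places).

Adiabatic flash: solve Rachford–Rice at each trial T, then check hF = ψ·hV(T) + (1−ψ)·hL(T).
  T = 327.9 K: K = (2.516, 0.110), RR gives ψ = 0.082, H_out = 2.753 kJ/mol
  T = 372.6 K: K = (3.771, 0.214), RR gives ψ = 0.319, H_out = 17.861 kJ/mol
  T = 350.2 K: K = (3.119, 0.157), RR gives ψ = 0.218, H_out = 11.112 kJ/mol
  T = 339.0 K: K = (2.810, 0.132), RR gives ψ = 0.157, H_out = 7.216 kJ/mol
  T = 344.6 K: K = (2.963, 0.144), RR gives ψ = 0.188, H_out = 9.224 kJ/mol
  T = 341.8 K: K = (2.886, 0.138), RR gives ψ = 0.173, H_out = 8.237 kJ/mol
  T = 343.2 K: K = (2.924, 0.141), RR gives ψ = 0.181, H_out = 8.735 kJ/mol
Linear interpolation between T = 341.8 (H_out = 8.237) and T = 343.2 (H_out = 8.735) on hF = 8.672 gives T ≈ 343.0 K, at which ψ = 0.18.

T = 343.0 K, V/F = 0.18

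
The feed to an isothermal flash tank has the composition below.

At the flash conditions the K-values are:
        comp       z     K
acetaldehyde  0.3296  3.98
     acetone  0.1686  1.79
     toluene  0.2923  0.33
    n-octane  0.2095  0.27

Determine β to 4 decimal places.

Newton–Raphson from β = 0.33:
  β = 0.3300: g = 0.14796, g' = -1.2203 → β = 0.4513
  β = 0.4513: g = 0.00832, g' = -1.1074 → β = 0.4588
Converged at β = 0.4588.

β = 0.4588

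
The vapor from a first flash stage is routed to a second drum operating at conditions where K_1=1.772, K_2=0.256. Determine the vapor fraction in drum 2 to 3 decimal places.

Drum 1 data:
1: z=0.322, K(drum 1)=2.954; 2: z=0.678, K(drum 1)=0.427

Drum 1:
Let ψ₁ = V/F and solve Σ zᵢ(Kᵢ−1)/(1+ψ₁(Kᵢ−1)) = 0.
Check two-phase: ΣzᵢKᵢ = 1.241 > 1 and Σzᵢ/Kᵢ = 1.697 > 1, so g(0) = 0.241 > 0 and g(1) = -0.697 < 0.
Binary case is linear: z₁(K₁−1)(1+ψ₁(K₂−1)) + z₂(K₂−1)(1+ψ₁(K₁−1)) = 0
⇒ ψ₁ = [z₁(K₁−1)+z₂(K₂−1)] / [−(K₁−1)(K₂−1)] = 0.2407/1.1196 = 0.215
Drum-1 compositions:
  1: x = 0.227, y = 0.670
  2: x = 0.773, y = 0.330
Drum-2 feed = drum-1 vapor: z₂ = (0.6698, 0.3302).
Drum 2:
Binary case is linear: z₁(K₁−1)(1+ψ₂(K₂−1)) + z₂(K₂−1)(1+ψ₂(K₁−1)) = 0
⇒ ψ₂ = [z₁(K₁−1)+z₂(K₂−1)] / [−(K₁−1)(K₂−1)] = 0.2715/0.5744 = 0.473
  1: x = 0.491, y = 0.870
  2: x = 0.509, y = 0.130

V/F (drum 2) = 0.473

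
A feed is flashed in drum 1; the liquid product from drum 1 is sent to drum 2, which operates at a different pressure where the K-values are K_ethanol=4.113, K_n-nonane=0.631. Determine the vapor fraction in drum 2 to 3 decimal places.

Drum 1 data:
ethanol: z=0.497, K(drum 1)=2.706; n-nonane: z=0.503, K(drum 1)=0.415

Drum 1:
Binary case is linear: z₁(K₁−1)(1+ψ₁(K₂−1)) + z₂(K₂−1)(1+ψ₁(K₁−1)) = 0
⇒ ψ₁ = [z₁(K₁−1)+z₂(K₂−1)] / [−(K₁−1)(K₂−1)] = 0.5536/0.9980 = 0.555
Drum-1 compositions:
  ethanol: x = 0.255, y = 0.691
  n-nonane: x = 0.745, y = 0.309
Drum-2 feed = drum-1 liquid: z₂ = (0.2553, 0.7447).
Drum 2:
Binary case is linear: z₁(K₁−1)(1+ψ₂(K₂−1)) + z₂(K₂−1)(1+ψ₂(K₁−1)) = 0
⇒ ψ₂ = [z₁(K₁−1)+z₂(K₂−1)] / [−(K₁−1)(K₂−1)] = 0.5201/1.1487 = 0.453
  ethanol: x = 0.106, y = 0.436
  n-nonane: x = 0.894, y = 0.564

V/F (drum 2) = 0.453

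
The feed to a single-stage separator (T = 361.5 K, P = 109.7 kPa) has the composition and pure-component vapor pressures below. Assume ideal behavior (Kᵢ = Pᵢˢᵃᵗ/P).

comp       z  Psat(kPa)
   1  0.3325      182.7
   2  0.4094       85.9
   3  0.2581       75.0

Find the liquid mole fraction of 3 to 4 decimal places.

x_3 = 0.2847

Raoult's law: Kᵢ = Pᵢˢᵃᵗ/P = Pᵢˢᵃᵗ/109.7.
  K_1 = 182.7/109.7 = 1.665451, K_2 = 85.9/109.7 = 0.783045, K_3 = 75.0/109.7 = 0.683683
Rachford–Rice: g(β) = Σ zᵢ(Kᵢ−1)/(1+β(Kᵢ−1)) = 0.
Check two-phase: ΣzᵢKᵢ = 1.0508 > 1 and Σzᵢ/Kᵢ = 1.1000 > 1, so g(0) = 0.0508 > 0 and g(1) = -0.1000 < 0.
Newton–Raphson from β = 0.5:
  β = 0.5000: g = -0.03059, g' = -0.1436 → β = 0.2870
  β = 0.2870: g = 0.00127, g' = -0.1570 → β = 0.2951
Converged at β = 0.2951.
Compositions from xᵢ = zᵢ/(1+β(Kᵢ−1)), yᵢ = Kᵢxᵢ:
  1: x = 0.2779, y = 0.4629
  2: x = 0.4374, y = 0.3425
  3: x = 0.2847, y = 0.1946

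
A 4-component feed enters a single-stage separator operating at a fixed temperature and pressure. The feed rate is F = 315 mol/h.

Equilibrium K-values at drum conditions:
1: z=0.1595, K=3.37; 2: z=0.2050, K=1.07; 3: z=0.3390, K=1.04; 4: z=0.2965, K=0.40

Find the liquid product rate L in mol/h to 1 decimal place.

Newton–Raphson from ψ = 0.4:
  ψ = 0.4000: g = -0.01272, g' = -0.4224 → ψ = 0.3699
  ψ = 0.3699: g = 0.00014, g' = -0.4322 → ψ = 0.3702
Converged at ψ = 0.3702.
Then V = ψ·F = 0.3702·315 = 116.6 mol/h and L = F − V = 198.4 mol/h.

L = 198.4 mol/h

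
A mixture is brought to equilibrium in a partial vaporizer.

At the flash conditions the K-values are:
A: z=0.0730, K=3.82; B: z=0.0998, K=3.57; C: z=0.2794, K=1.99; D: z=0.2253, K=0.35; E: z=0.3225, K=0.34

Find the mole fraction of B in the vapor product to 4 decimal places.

y_B = 0.1942

Material balance + equilibrium reduce to Σ zᵢ(Kᵢ−1)/(1+V/F(Kᵢ−1)) = 0.
Feasibility: ΣzᵢKᵢ = 1.3797, Σzᵢ/Kᵢ = 1.7797 — both > 1, two phases present.
Newton–Raphson from V/F = 0.5:
  V/F = 0.5000: g = -0.15195, g' = -0.8706 → V/F = 0.3255
  V/F = 0.3255: g = -0.00061, g' = -0.8909 → V/F = 0.3248
Converged at V/F = 0.3248.
Compositions from xᵢ = zᵢ/(1+V/F(Kᵢ−1)), yᵢ = Kᵢxᵢ:
  A: x = 0.0381, y = 0.1456
  B: x = 0.0544, y = 0.1942
  C: x = 0.2114, y = 0.4207
  D: x = 0.2856, y = 0.1000
  E: x = 0.4105, y = 0.1396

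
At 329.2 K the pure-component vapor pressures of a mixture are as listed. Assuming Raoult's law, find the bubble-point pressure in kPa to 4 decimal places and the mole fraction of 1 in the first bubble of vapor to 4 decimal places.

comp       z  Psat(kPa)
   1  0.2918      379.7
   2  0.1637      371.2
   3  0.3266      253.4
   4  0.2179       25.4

Pbub = 259.8570 kPa, y_1 = 0.4264

At the bubble point ψ → 0, so ΣzᵢKᵢ = 1 with Kᵢ = Pᵢˢᵃᵗ/P ⇒ P = ΣzᵢPᵢˢᵃᵗ.
P = 0.2918·379.7 + 0.1637·371.2 + 0.3266·253.4 + 0.2179·25.4 = 259.8570 kPa
yᵢ = zᵢPᵢˢᵃᵗ/P ⇒ y_1 = 0.2918·379.7/259.8570 = 0.4264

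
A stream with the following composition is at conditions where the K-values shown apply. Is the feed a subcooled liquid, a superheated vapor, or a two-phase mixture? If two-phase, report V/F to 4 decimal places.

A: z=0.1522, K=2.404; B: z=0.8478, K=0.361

subcooled liquid

ΣzᵢKᵢ = 0.6719; Σzᵢ/Kᵢ = 2.4118.
Since ΣzᵢKᵢ < 1 the mixture is below its bubble point — single liquid phase.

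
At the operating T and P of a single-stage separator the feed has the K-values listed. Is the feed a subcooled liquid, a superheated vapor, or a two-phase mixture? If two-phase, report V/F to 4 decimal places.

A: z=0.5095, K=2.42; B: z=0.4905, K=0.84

superheated vapor

ΣzᵢKᵢ = 1.6450; Σzᵢ/Kᵢ = 0.7945.
Since Σzᵢ/Kᵢ < 1 the mixture is above its dew point — single vapor phase.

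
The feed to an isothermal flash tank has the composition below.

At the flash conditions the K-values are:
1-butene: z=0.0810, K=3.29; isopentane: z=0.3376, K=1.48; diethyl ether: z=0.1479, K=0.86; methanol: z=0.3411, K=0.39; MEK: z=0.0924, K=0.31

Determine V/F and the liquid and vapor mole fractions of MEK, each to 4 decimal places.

V/F = 0.0900, x_MEK = 0.0985, y_MEK = 0.0305

Material balance + equilibrium reduce to Σ zᵢ(Kᵢ−1)/(1+V/F(Kᵢ−1)) = 0.
Feasibility: ΣzᵢKᵢ = 1.0550, Σzᵢ/Kᵢ = 1.5974 — both > 1, two phases present.
Newton–Raphson from V/F = 0.5:
  V/F = 0.5000: g = -0.20183, g' = -0.5116 → V/F = 0.1055
  V/F = 0.1055: g = -0.00851, g' = -0.5452 → V/F = 0.0899
  V/F = 0.0899: g = 0.00010, g' = -0.5587 → V/F = 0.0900
Converged at V/F = 0.0900.
Compositions from xᵢ = zᵢ/(1+V/F(Kᵢ−1)), yᵢ = Kᵢxᵢ:
  1-butene: x = 0.0672, y = 0.2209
  isopentane: x = 0.3236, y = 0.4789
  diethyl ether: x = 0.1498, y = 0.1288
  methanol: x = 0.3609, y = 0.1408
  MEK: x = 0.0985, y = 0.0305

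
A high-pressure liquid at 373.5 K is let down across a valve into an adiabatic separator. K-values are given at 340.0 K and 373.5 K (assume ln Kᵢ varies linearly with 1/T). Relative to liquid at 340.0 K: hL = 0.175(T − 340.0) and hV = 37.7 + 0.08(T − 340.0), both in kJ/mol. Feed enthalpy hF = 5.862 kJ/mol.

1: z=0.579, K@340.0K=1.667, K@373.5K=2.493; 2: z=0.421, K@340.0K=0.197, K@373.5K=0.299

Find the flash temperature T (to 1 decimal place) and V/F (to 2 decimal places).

Adiabatic flash: solve Rachford–Rice at each trial T, then check hF = ψ·hV(T) + (1−ψ)·hL(T).
  T = 340.0 K: K = (1.667, 0.197), RR gives ψ = 0.090, H_out = 3.388 kJ/mol
  T = 373.5 K: K = (2.493, 0.299), RR gives ψ = 0.544, H_out = 24.639 kJ/mol
  T = 356.8 K: K = (2.059, 0.245), RR gives ψ = 0.370, H_out = 16.286 kJ/mol
  T = 348.4 K: K = (1.857, 0.220), RR gives ψ = 0.252, H_out = 10.758 kJ/mol
  T = 344.2 K: K = (1.761, 0.209), RR gives ψ = 0.178, H_out = 7.381 kJ/mol
  T = 342.1 K: K = (1.714, 0.203), RR gives ψ = 0.136, H_out = 5.475 kJ/mol
Linear interpolation between T = 342.1 (H_out = 5.475) and T = 344.2 (H_out = 7.381) on hF = 5.862 gives T ≈ 342.5 K, at which ψ = 0.14.

T = 342.5 K, V/F = 0.14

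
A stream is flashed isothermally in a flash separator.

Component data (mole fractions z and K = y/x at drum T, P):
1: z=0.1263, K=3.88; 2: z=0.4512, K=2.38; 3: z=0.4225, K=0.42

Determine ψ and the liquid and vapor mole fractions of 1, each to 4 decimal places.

ψ = 0.7332, x_1 = 0.0406, y_1 = 0.1575

Material balance + equilibrium reduce to Σ zᵢ(Kᵢ−1)/(1+ψ(Kᵢ−1)) = 0.
Check two-phase: ΣzᵢKᵢ = 1.7413 > 1 and Σzᵢ/Kᵢ = 1.2281 > 1, so g(0) = 0.7413 > 0 and g(1) = -0.2281 < 0.
Newton–Raphson from ψ = 0.5:
  ψ = 0.5000: g = 0.17237, g' = -0.7588 → ψ = 0.7272
  ψ = 0.7272: g = 0.00455, g' = -0.7486 → ψ = 0.7333
Converged at ψ = 0.7332.
Compositions from xᵢ = zᵢ/(1+ψ(Kᵢ−1)), yᵢ = Kᵢxᵢ:
  1: x = 0.0406, y = 0.1575
  2: x = 0.2243, y = 0.5338
  3: x = 0.7351, y = 0.3088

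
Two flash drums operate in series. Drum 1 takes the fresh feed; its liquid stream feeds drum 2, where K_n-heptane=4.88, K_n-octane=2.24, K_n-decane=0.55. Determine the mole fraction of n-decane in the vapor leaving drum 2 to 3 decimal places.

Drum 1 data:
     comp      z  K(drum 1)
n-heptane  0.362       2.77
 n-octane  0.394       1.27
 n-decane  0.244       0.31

Drum 1:
Let ψ₁ = V/F and solve Σ zᵢ(Kᵢ−1)/(1+ψ₁(Kᵢ−1)) = 0.
Feasibility: ΣzᵢKᵢ = 1.579, Σzᵢ/Kᵢ = 1.228 — both > 1, two phases present.
Iterate (Newton) starting at ψ₁ = 0.47:
  ψ₁ = 0.470: g = 0.1950, g' = -0.615 → ψ₁ = 0.787
  ψ₁ = 0.787: g = -0.0130, g' = -0.774 → ψ₁ = 0.770
Converged at ψ₁ = 0.770.
Drum-1 compositions:
  n-heptane: x = 0.153, y = 0.424
  n-octane: x = 0.326, y = 0.414
  n-decane: x = 0.521, y = 0.161
Drum-2 feed = drum-1 liquid: z₂ = (0.1532, 0.3262, 0.5206).
Drum 2:
Let ψ₂ = V/F and solve Σ zᵢ(Kᵢ−1)/(1+ψ₂(Kᵢ−1)) = 0.
Feasibility: ΣzᵢKᵢ = 1.765, Σzᵢ/Kᵢ = 1.124 — both > 1, two phases present.
Iterate (Newton) starting at ψ₂ = 0.5:
  ψ₂ = 0.500: g = 0.1496, g' = -0.633 → ψ₂ = 0.736
  ψ₂ = 0.736: g = 0.0153, g' = -0.528 → ψ₂ = 0.765
Converged at ψ₂ = 0.765.
  n-heptane: x = 0.039, y = 0.188
  n-octane: x = 0.167, y = 0.375
  n-decane: x = 0.794, y = 0.437

y_n-decane (drum 2) = 0.437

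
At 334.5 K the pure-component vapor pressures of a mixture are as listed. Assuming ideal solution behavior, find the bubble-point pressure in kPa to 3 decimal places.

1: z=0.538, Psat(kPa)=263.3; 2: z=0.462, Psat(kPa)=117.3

At the bubble point ψ → 0, so ΣzᵢKᵢ = 1 with Kᵢ = Pᵢˢᵃᵗ/P ⇒ P = ΣzᵢPᵢˢᵃᵗ.
P = 0.538·263.3 + 0.462·117.3 = 195.848 kPa

Pbub = 195.848 kPa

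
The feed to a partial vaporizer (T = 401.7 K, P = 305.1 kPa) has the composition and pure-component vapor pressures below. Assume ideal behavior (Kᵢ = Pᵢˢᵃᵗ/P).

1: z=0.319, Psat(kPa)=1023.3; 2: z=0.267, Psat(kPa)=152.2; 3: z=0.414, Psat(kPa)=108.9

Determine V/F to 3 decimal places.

Raoult's law: Kᵢ = Pᵢˢᵃᵗ/P = Pᵢˢᵃᵗ/305.1.
  K_1 = 1023.3/305.1 = 3.35398, K_2 = 152.2/305.1 = 0.49885, K_3 = 108.9/305.1 = 0.35693
Material balance + equilibrium reduce to Σ zᵢ(Kᵢ−1)/(1+V/F(Kᵢ−1)) = 0.
Check two-phase: ΣzᵢKᵢ = 1.351 > 1 and Σzᵢ/Kᵢ = 1.790 > 1, so g(0) = 0.351 > 0 and g(1) = -0.790 < 0.
Iterate (Newton) starting at V/F = 0.51:
  V/F = 0.510: g = -0.2347, g' = -0.865 → V/F = 0.239
  V/F = 0.239: g = 0.0142, g' = -1.050 → V/F = 0.252
Converged at V/F = 0.252.

V/F = 0.252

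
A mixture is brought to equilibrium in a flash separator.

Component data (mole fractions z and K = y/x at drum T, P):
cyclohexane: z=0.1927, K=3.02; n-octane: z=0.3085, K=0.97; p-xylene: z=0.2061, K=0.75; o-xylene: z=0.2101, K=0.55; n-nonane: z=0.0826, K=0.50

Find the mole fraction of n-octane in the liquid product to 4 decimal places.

x_n-octane = 0.3118

Material balance + equilibrium reduce to Σ zᵢ(Kᵢ−1)/(1+ψ(Kᵢ−1)) = 0.
Feasibility: ΣzᵢKᵢ = 1.1926, Σzᵢ/Kᵢ = 1.2038 — both > 1, two phases present.
Newton–Raphson from ψ = 0.5:
  ψ = 0.5000: g = -0.05168, g' = -0.3193 → ψ = 0.3381
  ψ = 0.3381: g = 0.00444, g' = -0.3823 → ψ = 0.3497
  ψ = 0.3497: g = 0.00004, g' = -0.3760 → ψ = 0.3498
Converged at ψ = 0.3498.
Compositions from xᵢ = zᵢ/(1+ψ(Kᵢ−1)), yᵢ = Kᵢxᵢ:
  cyclohexane: x = 0.1129, y = 0.3410
  n-octane: x = 0.3118, y = 0.3024
  p-xylene: x = 0.2259, y = 0.1694
  o-xylene: x = 0.2494, y = 0.1371
  n-nonane: x = 0.1001, y = 0.0501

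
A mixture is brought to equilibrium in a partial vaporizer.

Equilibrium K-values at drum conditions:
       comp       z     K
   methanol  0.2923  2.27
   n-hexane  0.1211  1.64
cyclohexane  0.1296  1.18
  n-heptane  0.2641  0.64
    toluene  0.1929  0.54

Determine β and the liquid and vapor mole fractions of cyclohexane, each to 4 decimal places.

β = 0.7414, x_cyclohexane = 0.1143, y_cyclohexane = 0.1349

Let β = V/F and solve Σ zᵢ(Kᵢ−1)/(1+β(Kᵢ−1)) = 0.
g(0) = ΣzᵢKᵢ − 1 = 0.2882 and g(1) = 1 − Σzᵢ/Kᵢ = -0.0823, so a root lies in (0, 1).
Iterate (Newton) starting at β = 0.31:
  β = 0.3100: g = 0.14261, g' = -0.3799 → β = 0.6854
  β = 0.6854: g = 0.01730, g' = -0.3094 → β = 0.7413
  β = 0.7413: g = 0.00003, g' = -0.3088 → β = 0.7414
Converged at β = 0.7414.
Compositions from xᵢ = zᵢ/(1+β(Kᵢ−1)), yᵢ = Kᵢxᵢ:
  methanol: x = 0.1506, y = 0.3418
  n-hexane: x = 0.0821, y = 0.1347
  cyclohexane: x = 0.1143, y = 0.1349
  n-heptane: x = 0.3602, y = 0.2306
  toluene: x = 0.2927, y = 0.1581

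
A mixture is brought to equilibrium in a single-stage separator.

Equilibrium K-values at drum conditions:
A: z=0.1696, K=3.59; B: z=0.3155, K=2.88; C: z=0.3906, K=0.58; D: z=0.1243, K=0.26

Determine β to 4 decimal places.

β = 0.6860

Rachford–Rice: g(β) = Σ zᵢ(Kᵢ−1)/(1+β(Kᵢ−1)) = 0.
g(0) = ΣzᵢKᵢ − 1 = 0.7764 and g(1) = 1 − Σzᵢ/Kᵢ = -0.3083, so a root lies in (0, 1).
Iterate (Newton) starting at β = 0.5:
  β = 0.5000: g = 0.14348, g' = -0.7942 → β = 0.6807
  β = 0.6807: g = 0.00412, g' = -0.7751 → β = 0.6860
Converged at β = 0.6860.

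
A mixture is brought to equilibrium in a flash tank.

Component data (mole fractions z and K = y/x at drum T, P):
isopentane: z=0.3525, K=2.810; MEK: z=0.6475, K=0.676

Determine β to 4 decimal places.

Binary case is linear: z₁(K₁−1)(1+β(K₂−1)) + z₂(K₂−1)(1+β(K₁−1)) = 0
⇒ β = [z₁(K₁−1)+z₂(K₂−1)] / [−(K₁−1)(K₂−1)] = 0.42824/0.58644 = 0.7302

β = 0.7302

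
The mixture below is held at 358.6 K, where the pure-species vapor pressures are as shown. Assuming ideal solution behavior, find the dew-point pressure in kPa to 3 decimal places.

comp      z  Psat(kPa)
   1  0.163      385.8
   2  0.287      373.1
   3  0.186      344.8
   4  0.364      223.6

Pdew = 297.701 kPa

At the dew point ψ → 1, so Σzᵢ/Kᵢ = 1 with Kᵢ = Pᵢˢᵃᵗ/P ⇒ 1/P = Σzᵢ/Pᵢˢᵃᵗ.
1/P = 0.163/385.8 + 0.287/373.1 + 0.186/344.8 + 0.364/223.6 = 0.003359 ⇒ P = 297.701 kPa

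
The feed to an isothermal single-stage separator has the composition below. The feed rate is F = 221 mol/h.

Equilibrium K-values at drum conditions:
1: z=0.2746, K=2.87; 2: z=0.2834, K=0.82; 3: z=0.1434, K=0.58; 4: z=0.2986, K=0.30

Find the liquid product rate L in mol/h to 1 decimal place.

L = 173.2 mol/h

Material balance + equilibrium reduce to Σ zᵢ(Kᵢ−1)/(1+β(Kᵢ−1)) = 0.
g(0) = ΣzᵢKᵢ − 1 = 0.1932 and g(1) = 1 − Σzᵢ/Kᵢ = -0.6839, so a root lies in (0, 1).
Newton–Raphson from β = 0.36:
  β = 0.3600: g = -0.09804, g' = -0.6501 → β = 0.2092
  β = 0.2092: g = 0.00520, g' = -0.7373 → β = 0.2162
  β = 0.2162: g = 0.00002, g' = -0.7306 → β = 0.2163
Converged at β = 0.2163.
Then V = β·F = 0.2163·221 = 47.8 mol/h and L = F − V = 173.2 mol/h.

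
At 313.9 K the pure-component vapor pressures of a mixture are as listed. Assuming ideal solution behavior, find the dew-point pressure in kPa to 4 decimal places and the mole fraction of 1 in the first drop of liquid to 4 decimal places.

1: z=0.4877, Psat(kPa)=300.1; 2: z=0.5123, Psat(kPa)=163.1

Pdew = 209.8133 kPa, x_1 = 0.3410

At the dew point ψ → 1, so Σzᵢ/Kᵢ = 1 with Kᵢ = Pᵢˢᵃᵗ/P ⇒ 1/P = Σzᵢ/Pᵢˢᵃᵗ.
1/P = 0.4877/300.1 + 0.5123/163.1 = 0.0047661 ⇒ P = 209.8133 kPa
xᵢ = zᵢP/Pᵢˢᵃᵗ ⇒ x_1 = 0.4877·209.8133/300.1 = 0.3410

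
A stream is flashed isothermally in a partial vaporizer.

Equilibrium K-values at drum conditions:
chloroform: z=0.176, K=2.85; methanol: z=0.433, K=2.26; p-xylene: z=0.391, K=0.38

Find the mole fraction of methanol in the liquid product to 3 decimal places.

x_methanol = 0.229

Rachford–Rice: g(V/F) = Σ zᵢ(Kᵢ−1)/(1+V/F(Kᵢ−1)) = 0.
g(0) = ΣzᵢKᵢ − 1 = 0.629 and g(1) = 1 − Σzᵢ/Kᵢ = -0.282, so a root lies in (0, 1).
Iterate (Newton) starting at V/F = 0.43:
  V/F = 0.430: g = 0.2047, g' = -0.755 → V/F = 0.701
  V/F = 0.701: g = 0.0028, g' = -0.778 → V/F = 0.704
Converged at V/F = 0.704.
Compositions from xᵢ = zᵢ/(1+V/F(Kᵢ−1)), yᵢ = Kᵢxᵢ:
  chloroform: x = 0.076, y = 0.218
  methanol: x = 0.229, y = 0.518
  p-xylene: x = 0.694, y = 0.264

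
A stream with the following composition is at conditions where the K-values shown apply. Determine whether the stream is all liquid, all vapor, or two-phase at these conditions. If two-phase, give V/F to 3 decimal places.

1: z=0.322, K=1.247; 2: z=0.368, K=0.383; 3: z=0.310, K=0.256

all liquid

ΣzᵢKᵢ = 0.622; Σzᵢ/Kᵢ = 2.430.
Since ΣzᵢKᵢ < 1 the mixture is below its bubble point — single liquid phase.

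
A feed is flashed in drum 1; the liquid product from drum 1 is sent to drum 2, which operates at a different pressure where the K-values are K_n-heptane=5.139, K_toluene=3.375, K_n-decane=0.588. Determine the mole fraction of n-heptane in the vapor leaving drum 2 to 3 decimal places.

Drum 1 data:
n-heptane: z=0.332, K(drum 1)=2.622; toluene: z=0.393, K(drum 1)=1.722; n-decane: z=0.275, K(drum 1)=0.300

Drum 1:
Iterate (Newton) starting at ψ₁ = 0.49:
  ψ₁ = 0.490: g = 0.2166, g' = -0.695 → ψ₁ = 0.802
  ψ₁ = 0.802: g = -0.0248, g' = -0.947 → ψ₁ = 0.775
Converged at ψ₁ = 0.775.
Drum-1 compositions:
  n-heptane: x = 0.147, y = 0.386
  toluene: x = 0.252, y = 0.434
  n-decane: x = 0.601, y = 0.180
Drum-2 feed = drum-1 liquid: z₂ = (0.1471, 0.2520, 0.6009).
Drum 2:
Let ψ₂ = V/F and solve Σ zᵢ(Kᵢ−1)/(1+ψ₂(Kᵢ−1)) = 0.
g(0) = ΣzᵢKᵢ − 1 = 0.960 and g(1) = 1 − Σzᵢ/Kᵢ = -0.125, so a root lies in (0, 1).
Newton–Raphson from ψ₂ = 0.34:
  ψ₂ = 0.340: g = 0.2962, g' = -1.008 → ψ₂ = 0.634
  ψ₂ = 0.634: g = 0.0719, g' = -0.605 → ψ₂ = 0.753
  ψ₂ = 0.753: g = 0.0039, g' = -0.546 → ψ₂ = 0.760
Converged at ψ₂ = 0.760.
  n-heptane: x = 0.035, y = 0.182
  toluene: x = 0.090, y = 0.303
  n-decane: x = 0.875, y = 0.514

y_n-heptane (drum 2) = 0.182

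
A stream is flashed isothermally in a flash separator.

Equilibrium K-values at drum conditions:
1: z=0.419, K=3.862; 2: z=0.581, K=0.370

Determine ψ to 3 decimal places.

Binary case is linear: z₁(K₁−1)(1+ψ(K₂−1)) + z₂(K₂−1)(1+ψ(K₁−1)) = 0
⇒ ψ = [z₁(K₁−1)+z₂(K₂−1)] / [−(K₁−1)(K₂−1)] = 0.8331/1.8031 = 0.462

ψ = 0.462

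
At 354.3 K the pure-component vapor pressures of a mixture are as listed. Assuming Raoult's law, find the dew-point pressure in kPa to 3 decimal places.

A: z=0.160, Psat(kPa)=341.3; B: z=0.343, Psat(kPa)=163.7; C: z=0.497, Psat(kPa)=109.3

At the dew point ψ → 1, so Σzᵢ/Kᵢ = 1 with Kᵢ = Pᵢˢᵃᵗ/P ⇒ 1/P = Σzᵢ/Pᵢˢᵃᵗ.
1/P = 0.160/341.3 + 0.343/163.7 + 0.497/109.3 = 0.007111 ⇒ P = 140.623 kPa

Pdew = 140.623 kPa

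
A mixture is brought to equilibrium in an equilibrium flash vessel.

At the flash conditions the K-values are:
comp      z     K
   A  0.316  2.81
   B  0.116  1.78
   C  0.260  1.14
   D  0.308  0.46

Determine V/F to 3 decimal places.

Rachford–Rice: g(V/F) = Σ zᵢ(Kᵢ−1)/(1+V/F(Kᵢ−1)) = 0.
g(0) = ΣzᵢKᵢ − 1 = 0.533 and g(1) = 1 − Σzᵢ/Kᵢ = -0.075, so a root lies in (0, 1).
Newton–Raphson from V/F = 0.5:
  V/F = 0.500: g = 0.1715, g' = -0.495 → V/F = 0.847
  V/F = 0.847: g = 0.0065, g' = -0.496 → V/F = 0.860
Converged at V/F = 0.860.

V/F = 0.860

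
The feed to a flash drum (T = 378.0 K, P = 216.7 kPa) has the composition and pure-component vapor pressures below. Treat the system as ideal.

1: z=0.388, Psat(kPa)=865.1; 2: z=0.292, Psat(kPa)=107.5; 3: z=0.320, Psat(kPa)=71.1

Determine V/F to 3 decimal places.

V/F = 0.446

Raoult's law: Kᵢ = Pᵢˢᵃᵗ/P = Pᵢˢᵃᵗ/216.7.
  K_1 = 865.1/216.7 = 3.99216, K_2 = 107.5/216.7 = 0.49608, K_3 = 71.1/216.7 = 0.32810
Newton–Raphson from V/F = 0.5:
  V/F = 0.500: g = -0.0554, g' = -1.018 → V/F = 0.446
Converged at V/F = 0.446.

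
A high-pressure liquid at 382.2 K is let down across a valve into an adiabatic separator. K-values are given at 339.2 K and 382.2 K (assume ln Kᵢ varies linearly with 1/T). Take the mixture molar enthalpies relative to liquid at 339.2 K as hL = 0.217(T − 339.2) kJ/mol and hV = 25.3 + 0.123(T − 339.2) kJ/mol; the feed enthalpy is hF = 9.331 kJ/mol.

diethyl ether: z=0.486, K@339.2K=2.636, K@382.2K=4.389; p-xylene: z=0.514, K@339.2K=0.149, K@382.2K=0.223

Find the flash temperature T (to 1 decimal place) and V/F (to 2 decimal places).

Adiabatic flash: solve Rachford–Rice at each trial T, then check hF = ψ·hV(T) + (1−ψ)·hL(T).
  T = 339.2 K: K = (2.636, 0.149), RR gives ψ = 0.257, H_out = 6.500 kJ/mol
  T = 382.2 K: K = (4.389, 0.223), RR gives ψ = 0.474, H_out = 19.403 kJ/mol
  T = 360.7 K: K = (3.453, 0.184), RR gives ψ = 0.386, H_out = 13.662 kJ/mol
  T = 349.9 K: K = (3.028, 0.166), RR gives ψ = 0.329, H_out = 10.325 kJ/mol
  T = 344.5 K: K = (2.826, 0.157), RR gives ψ = 0.295, H_out = 8.476 kJ/mol
  T = 347.2 K: K = (2.926, 0.162), RR gives ψ = 0.313, H_out = 9.419 kJ/mol
  T = 345.9 K: K = (2.878, 0.160), RR gives ψ = 0.305, H_out = 8.970 kJ/mol
Linear interpolation between T = 345.9 (H_out = 8.970) and T = 347.2 (H_out = 9.419) on hF = 9.331 gives T ≈ 346.9 K, at which ψ = 0.31.

T = 346.9 K, V/F = 0.31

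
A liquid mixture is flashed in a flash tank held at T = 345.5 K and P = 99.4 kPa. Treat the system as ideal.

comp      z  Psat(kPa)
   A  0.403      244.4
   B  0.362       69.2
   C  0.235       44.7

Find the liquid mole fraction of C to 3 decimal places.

Raoult's law: Kᵢ = Pᵢˢᵃᵗ/P = Pᵢˢᵃᵗ/99.4.
  K_A = 244.4/99.4 = 2.45875, K_B = 69.2/99.4 = 0.69618, K_C = 44.7/99.4 = 0.44970
Material balance + equilibrium reduce to Σ zᵢ(Kᵢ−1)/(1+V/F(Kᵢ−1)) = 0.
Check two-phase: ΣzᵢKᵢ = 1.349 > 1 and Σzᵢ/Kᵢ = 1.206 > 1, so g(0) = 0.349 > 0 and g(1) = -0.206 < 0.
Newton–Raphson from V/F = 0.5:
  V/F = 0.500: g = 0.0318, g' = -0.469 → V/F = 0.568
  V/F = 0.568: g = 0.0005, g' = -0.456 → V/F = 0.569
Converged at V/F = 0.569.
Compositions from xᵢ = zᵢ/(1+V/F(Kᵢ−1)), yᵢ = Kᵢxᵢ:
  A: x = 0.220, y = 0.541
  B: x = 0.438, y = 0.305
  C: x = 0.342, y = 0.154

x_C = 0.342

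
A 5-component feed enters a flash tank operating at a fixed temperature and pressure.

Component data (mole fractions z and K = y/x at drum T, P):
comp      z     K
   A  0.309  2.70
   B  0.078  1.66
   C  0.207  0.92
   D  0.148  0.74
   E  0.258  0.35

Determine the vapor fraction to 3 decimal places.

Newton–Raphson from ψ = 0.5:
  ψ = 0.500: g = 0.0127, g' = -0.534 → ψ = 0.524
Converged at ψ = 0.524.

ψ = 0.524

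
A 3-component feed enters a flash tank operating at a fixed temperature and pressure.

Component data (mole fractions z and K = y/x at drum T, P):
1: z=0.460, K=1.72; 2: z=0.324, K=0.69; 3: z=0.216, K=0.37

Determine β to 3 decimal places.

Rachford–Rice: g(β) = Σ zᵢ(Kᵢ−1)/(1+β(Kᵢ−1)) = 0.
Check two-phase: ΣzᵢKᵢ = 1.095 > 1 and Σzᵢ/Kᵢ = 1.321 > 1, so g(0) = 0.095 > 0 and g(1) = -0.321 < 0.
Newton iteration, β⁰ = 0.54:
  β = 0.540: g = -0.0884, g' = -0.365 → β = 0.298
  β = 0.298: g = -0.0055, g' = -0.329 → β = 0.281
Converged at β = 0.281.

β = 0.281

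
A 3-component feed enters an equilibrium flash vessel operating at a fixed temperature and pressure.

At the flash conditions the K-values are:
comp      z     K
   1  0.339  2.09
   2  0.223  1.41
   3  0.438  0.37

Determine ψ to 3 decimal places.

ψ = 0.337

Iterate (Newton) starting at ψ = 0.51:
  ψ = 0.510: g = -0.0935, g' = -0.569 → ψ = 0.346
  ψ = 0.346: g = -0.0044, g' = -0.525 → ψ = 0.337
Converged at ψ = 0.337.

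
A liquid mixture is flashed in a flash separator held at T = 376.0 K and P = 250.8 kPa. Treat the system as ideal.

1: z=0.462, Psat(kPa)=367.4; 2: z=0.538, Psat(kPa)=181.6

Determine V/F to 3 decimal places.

V/F = 0.517

Raoult's law: Kᵢ = Pᵢˢᵃᵗ/P = Pᵢˢᵃᵗ/250.8.
  K_1 = 367.4/250.8 = 1.46491, K_2 = 181.6/250.8 = 0.72408
Binary case is linear: z₁(K₁−1)(1+V/F(K₂−1)) + z₂(K₂−1)(1+V/F(K₁−1)) = 0
⇒ V/F = [z₁(K₁−1)+z₂(K₂−1)] / [−(K₁−1)(K₂−1)] = 0.0663/0.1283 = 0.517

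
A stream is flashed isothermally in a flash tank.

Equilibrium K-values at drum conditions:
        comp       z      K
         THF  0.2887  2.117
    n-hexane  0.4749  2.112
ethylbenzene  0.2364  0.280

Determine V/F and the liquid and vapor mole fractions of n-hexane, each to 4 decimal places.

V/F = 0.8483, x_n-hexane = 0.2444, y_n-hexane = 0.5161

Newton iteration, V/F⁰ = 0.53:
  V/F = 0.5300: g = 0.25959, g' = -0.6951 → V/F = 0.9035
  V/F = 0.9035: g = -0.06308, g' = -1.2386 → V/F = 0.8526
  V/F = 0.8526: g = -0.00450, g' = -1.0711 → V/F = 0.8483
Converged at V/F = 0.8483.
Compositions from xᵢ = zᵢ/(1+V/F(Kᵢ−1)), yᵢ = Kᵢxᵢ:
  THF: x = 0.1482, y = 0.3138
  n-hexane: x = 0.2444, y = 0.5161
  ethylbenzene: x = 0.6074, y = 0.1701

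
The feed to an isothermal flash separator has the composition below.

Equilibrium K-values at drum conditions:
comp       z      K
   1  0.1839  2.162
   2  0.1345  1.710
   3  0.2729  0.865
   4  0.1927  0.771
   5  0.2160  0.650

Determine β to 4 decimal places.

β = 0.6330

Rachford–Rice: g(β) = Σ zᵢ(Kᵢ−1)/(1+β(Kᵢ−1)) = 0.
Check two-phase: ΣzᵢKᵢ = 1.1526 > 1 and Σzᵢ/Kᵢ = 1.0614 > 1, so g(0) = 0.1526 > 0 and g(1) = -0.0614 < 0.
Newton–Raphson from β = 0.5:
  β = 0.5000: g = 0.02466, g' = -0.1938 → β = 0.6273
  β = 0.6273: g = 0.00102, g' = -0.1787 → β = 0.6330
Converged at β = 0.6330.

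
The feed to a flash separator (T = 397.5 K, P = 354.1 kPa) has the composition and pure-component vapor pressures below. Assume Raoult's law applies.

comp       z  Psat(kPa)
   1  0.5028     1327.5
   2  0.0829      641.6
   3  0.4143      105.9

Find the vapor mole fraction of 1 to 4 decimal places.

y_1 = 0.6727

Raoult's law: Kᵢ = Pᵢˢᵃᵗ/P = Pᵢˢᵃᵗ/354.1.
  K_1 = 1327.5/354.1 = 3.748941, K_2 = 641.6/354.1 = 1.811918, K_3 = 105.9/354.1 = 0.299068
Let ψ = V/F and solve Σ zᵢ(Kᵢ−1)/(1+ψ(Kᵢ−1)) = 0.
g(0) = ΣzᵢKᵢ − 1 = 1.1591 and g(1) = 1 − Σzᵢ/Kᵢ = -0.5652, so a root lies in (0, 1).
Newton iteration, ψ⁰ = 0.69:
  ψ = 0.6900: g = -0.04211, g' = -1.2387 → ψ = 0.6560
  ψ = 0.6560: g = -0.00062, g' = -1.2043 → ψ = 0.6555
Converged at ψ = 0.6555.
Compositions from xᵢ = zᵢ/(1+ψ(Kᵢ−1)), yᵢ = Kᵢxᵢ:
  1: x = 0.1794, y = 0.6727
  2: x = 0.0541, y = 0.0980
  3: x = 0.7664, y = 0.2292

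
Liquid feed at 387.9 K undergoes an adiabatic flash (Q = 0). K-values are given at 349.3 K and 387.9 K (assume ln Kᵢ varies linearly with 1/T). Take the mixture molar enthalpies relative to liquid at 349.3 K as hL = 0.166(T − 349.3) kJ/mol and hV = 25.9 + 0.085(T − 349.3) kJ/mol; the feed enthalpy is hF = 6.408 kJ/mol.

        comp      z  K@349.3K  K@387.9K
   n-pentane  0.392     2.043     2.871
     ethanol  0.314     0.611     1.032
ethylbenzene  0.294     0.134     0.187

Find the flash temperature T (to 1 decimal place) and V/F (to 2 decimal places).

T = 359.4 K, V/F = 0.19

Adiabatic flash: solve Rachford–Rice at each trial T, then check hF = ψ·hV(T) + (1−ψ)·hL(T).
  T = 349.3 K: K = (2.043, 0.611, 0.134), RR gives ψ = 0.047, H_out = 1.214 kJ/mol
  T = 387.9 K: K = (2.871, 1.032, 0.187), RR gives ψ = 0.485, H_out = 17.447 kJ/mol
  T = 368.6 K: K = (2.444, 0.805, 0.160), RR gives ψ = 0.299, H_out = 10.490 kJ/mol
  T = 359.0 K: K = (2.241, 0.704, 0.147), RR gives ψ = 0.184, H_out = 6.239 kJ/mol
  T = 363.8 K: K = (2.341, 0.754, 0.153), RR gives ψ = 0.244, H_out = 8.441 kJ/mol
  T = 361.4 K: K = (2.291, 0.729, 0.150), RR gives ψ = 0.215, H_out = 7.361 kJ/mol
Linear interpolation between T = 359.0 (H_out = 6.239) and T = 361.4 (H_out = 7.361) on hF = 6.408 gives T ≈ 359.4 K, at which ψ = 0.19.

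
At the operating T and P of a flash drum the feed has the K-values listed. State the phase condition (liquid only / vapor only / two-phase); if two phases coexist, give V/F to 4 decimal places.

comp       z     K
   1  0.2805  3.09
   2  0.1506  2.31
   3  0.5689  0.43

two-phase, V/F = 0.4370

ΣzᵢKᵢ = 1.4593; Σzᵢ/Kᵢ = 1.4790.
Both exceed 1, so a two-phase solution exists.
Material balance + equilibrium reduce to Σ zᵢ(Kᵢ−1)/(1+ψ(Kᵢ−1)) = 0.
Newton iteration, ψ⁰ = 0.5:
  ψ = 0.5000: g = -0.04765, g' = -0.7489 → ψ = 0.4364
  ψ = 0.4364: g = 0.00050, g' = -0.7673 → ψ = 0.4370
Converged at ψ = 0.4370.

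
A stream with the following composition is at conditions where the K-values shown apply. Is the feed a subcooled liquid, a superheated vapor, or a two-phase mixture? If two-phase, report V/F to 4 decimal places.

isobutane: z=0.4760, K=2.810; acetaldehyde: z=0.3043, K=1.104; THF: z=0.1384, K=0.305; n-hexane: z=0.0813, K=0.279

two-phase, V/F = 0.8302

ΣzᵢKᵢ = 1.7384; Σzᵢ/Kᵢ = 1.1902.
Both exceed 1, so a two-phase solution exists.
Let ψ = V/F and solve Σ zᵢ(Kᵢ−1)/(1+ψ(Kᵢ−1)) = 0.
Iterate (Newton) starting at ψ = 0.46:
  ψ = 0.4600: g = 0.27124, g' = -0.7064 → ψ = 0.8440
  ψ = 0.8440: g = -0.01243, g' = -0.9137 → ψ = 0.8304
  ψ = 0.8304: g = -0.00018, g' = -0.8880 → ψ = 0.8302
Converged at ψ = 0.8302.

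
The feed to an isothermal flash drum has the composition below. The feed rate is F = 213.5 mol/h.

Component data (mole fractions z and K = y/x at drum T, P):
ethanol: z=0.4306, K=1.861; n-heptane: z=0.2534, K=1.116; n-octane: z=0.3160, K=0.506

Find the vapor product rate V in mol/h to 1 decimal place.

V = 163.0 mol/h

Rachford–Rice: g(ψ) = Σ zᵢ(Kᵢ−1)/(1+ψ(Kᵢ−1)) = 0.
Check two-phase: ΣzᵢKᵢ = 1.2440 > 1 and Σzᵢ/Kᵢ = 1.0829 > 1, so g(0) = 0.2440 > 0 and g(1) = -0.0829 < 0.
Newton iteration, ψ⁰ = 0.5:
  ψ = 0.5000: g = 0.07965, g' = -0.2950 → ψ = 0.7699
  ψ = 0.7699: g = -0.00199, g' = -0.3191 → ψ = 0.7637
Converged at ψ = 0.7637.
Then V = ψ·F = 0.7637·213.5 = 163.0 mol/h and L = F − V = 50.5 mol/h.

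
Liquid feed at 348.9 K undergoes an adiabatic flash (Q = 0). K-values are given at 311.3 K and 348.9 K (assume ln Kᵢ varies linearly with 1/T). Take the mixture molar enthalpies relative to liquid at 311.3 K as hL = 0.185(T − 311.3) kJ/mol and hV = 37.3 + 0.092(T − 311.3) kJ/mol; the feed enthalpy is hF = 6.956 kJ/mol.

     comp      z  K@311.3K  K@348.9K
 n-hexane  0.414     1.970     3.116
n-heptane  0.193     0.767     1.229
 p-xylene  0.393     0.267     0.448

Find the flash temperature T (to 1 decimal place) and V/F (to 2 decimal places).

Adiabatic flash: solve Rachford–Rice at each trial T, then check hF = ψ·hV(T) + (1−ψ)·hL(T).
  T = 311.3 K: K = (1.970, 0.767, 0.267), RR gives ψ = 0.116, H_out = 4.321 kJ/mol
  T = 348.9 K: K = (3.116, 1.229, 0.448), RR gives ψ = 0.760, H_out = 32.636 kJ/mol
  T = 330.1 K: K = (2.510, 0.984, 0.351), RR gives ψ = 0.463, H_out = 19.949 kJ/mol
  T = 320.7 K: K = (2.232, 0.872, 0.307), RR gives ψ = 0.305, H_out = 12.839 kJ/mol
  T = 316.0 K: K = (2.099, 0.819, 0.287), RR gives ψ = 0.216, H_out = 8.821 kJ/mol
  T = 313.6 K: K = (2.032, 0.792, 0.277), RR gives ψ = 0.166, H_out = 6.595 kJ/mol
Linear interpolation between T = 313.6 (H_out = 6.595) and T = 316.0 (H_out = 8.821) on hF = 6.956 gives T ≈ 314.0 K, at which ψ = 0.17.

T = 314.0 K, V/F = 0.17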